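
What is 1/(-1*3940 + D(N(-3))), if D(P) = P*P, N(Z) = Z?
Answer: -1/3931 ≈ -0.00025439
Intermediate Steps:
D(P) = P²
1/(-1*3940 + D(N(-3))) = 1/(-1*3940 + (-3)²) = 1/(-3940 + 9) = 1/(-3931) = -1/3931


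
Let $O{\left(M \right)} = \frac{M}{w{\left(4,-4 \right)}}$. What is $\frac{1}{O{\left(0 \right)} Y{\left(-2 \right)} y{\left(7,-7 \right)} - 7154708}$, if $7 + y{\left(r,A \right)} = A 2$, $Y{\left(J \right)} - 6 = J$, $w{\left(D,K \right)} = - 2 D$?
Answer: $- \frac{1}{7154708} \approx -1.3977 \cdot 10^{-7}$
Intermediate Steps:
$Y{\left(J \right)} = 6 + J$
$y{\left(r,A \right)} = -7 + 2 A$ ($y{\left(r,A \right)} = -7 + A 2 = -7 + 2 A$)
$O{\left(M \right)} = - \frac{M}{8}$ ($O{\left(M \right)} = \frac{M}{\left(-2\right) 4} = \frac{M}{-8} = M \left(- \frac{1}{8}\right) = - \frac{M}{8}$)
$\frac{1}{O{\left(0 \right)} Y{\left(-2 \right)} y{\left(7,-7 \right)} - 7154708} = \frac{1}{\left(- \frac{1}{8}\right) 0 \left(6 - 2\right) \left(-7 + 2 \left(-7\right)\right) - 7154708} = \frac{1}{0 \cdot 4 \left(-7 - 14\right) - 7154708} = \frac{1}{0 \left(-21\right) - 7154708} = \frac{1}{0 - 7154708} = \frac{1}{-7154708} = - \frac{1}{7154708}$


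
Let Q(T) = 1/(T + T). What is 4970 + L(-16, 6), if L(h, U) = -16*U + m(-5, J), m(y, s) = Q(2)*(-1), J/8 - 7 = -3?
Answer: 19495/4 ≈ 4873.8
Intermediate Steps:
Q(T) = 1/(2*T)
J = 32 (J = 56 + 8*(-3) = 56 - 24 = 32)
m(y, s) = -1/4 (m(y, s) = ((1/2)/2)*(-1) = ((1/2)*(1/2))*(-1) = (1/4)*(-1) = -1/4)
L(h, U) = -1/4 - 16*U (L(h, U) = -16*U - 1/4 = -1/4 - 16*U)
4970 + L(-16, 6) = 4970 + (-1/4 - 16*6) = 4970 + (-1/4 - 96) = 4970 - 385/4 = 19495/4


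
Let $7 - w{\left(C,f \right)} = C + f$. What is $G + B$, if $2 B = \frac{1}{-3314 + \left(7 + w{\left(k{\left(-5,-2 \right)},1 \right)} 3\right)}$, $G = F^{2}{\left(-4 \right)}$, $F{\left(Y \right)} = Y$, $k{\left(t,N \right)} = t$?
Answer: $\frac{104767}{6548} \approx 16.0$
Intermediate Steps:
$w{\left(C,f \right)} = 7 - C - f$ ($w{\left(C,f \right)} = 7 - \left(C + f\right) = 7 - C - f$)
$G = 16$ ($G = \left(-4\right)^{2} = 16$)
$B = - \frac{1}{6548}$ ($B = \frac{1}{2 \left(-3314 + \left(7 + \left(7 - -5 - 1\right) 3\right)\right)} = \frac{1}{2 \left(-3314 + \left(7 + \left(7 + 5 - 1\right) 3\right)\right)} = \frac{1}{2 \left(-3314 + \left(7 + 11 \cdot 3\right)\right)} = \frac{1}{2 \left(-3314 + \left(7 + 33\right)\right)} = \frac{1}{2 \left(-3314 + 40\right)} = \frac{1}{2 \left(-3274\right)} = \frac{1}{2} \left(- \frac{1}{3274}\right) = - \frac{1}{6548} \approx -0.00015272$)
$G + B = 16 - \frac{1}{6548} = \frac{104767}{6548}$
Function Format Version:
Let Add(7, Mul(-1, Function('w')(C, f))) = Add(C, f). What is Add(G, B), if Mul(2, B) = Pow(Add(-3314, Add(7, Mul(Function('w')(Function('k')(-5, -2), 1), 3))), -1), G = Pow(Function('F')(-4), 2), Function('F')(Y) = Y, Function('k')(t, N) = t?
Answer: Rational(104767, 6548) ≈ 16.000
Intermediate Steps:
Function('w')(C, f) = Add(7, Mul(-1, C), Mul(-1, f)) (Function('w')(C, f) = Add(7, Mul(-1, Add(C, f))) = Add(7, Add(Mul(-1, C), Mul(-1, f))) = Add(7, Mul(-1, C), Mul(-1, f)))
G = 16 (G = Pow(-4, 2) = 16)
B = Rational(-1, 6548) (B = Mul(Rational(1, 2), Pow(Add(-3314, Add(7, Mul(Add(7, Mul(-1, -5), Mul(-1, 1)), 3))), -1)) = Mul(Rational(1, 2), Pow(Add(-3314, Add(7, Mul(Add(7, 5, -1), 3))), -1)) = Mul(Rational(1, 2), Pow(Add(-3314, Add(7, Mul(11, 3))), -1)) = Mul(Rational(1, 2), Pow(Add(-3314, Add(7, 33)), -1)) = Mul(Rational(1, 2), Pow(Add(-3314, 40), -1)) = Mul(Rational(1, 2), Pow(-3274, -1)) = Mul(Rational(1, 2), Rational(-1, 3274)) = Rational(-1, 6548) ≈ -0.00015272)
Add(G, B) = Add(16, Rational(-1, 6548)) = Rational(104767, 6548)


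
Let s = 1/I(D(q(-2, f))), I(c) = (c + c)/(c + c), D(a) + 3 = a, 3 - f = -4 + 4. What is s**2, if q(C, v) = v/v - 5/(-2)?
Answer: 1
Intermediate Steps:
f = 3 (f = 3 - (-4 + 4) = 3 - 1*0 = 3 + 0 = 3)
q(C, v) = 7/2 (q(C, v) = 1 - 5*(-1/2) = 1 + 5/2 = 7/2)
D(a) = -3 + a
I(c) = 1 (I(c) = (2*c)/((2*c)) = (2*c)*(1/(2*c)) = 1)
s = 1 (s = 1/1 = 1)
s**2 = 1**2 = 1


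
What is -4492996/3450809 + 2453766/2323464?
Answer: -328639443575/1336305080396 ≈ -0.24593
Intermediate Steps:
-4492996/3450809 + 2453766/2323464 = -4492996*1/3450809 + 2453766*(1/2323464) = -4492996/3450809 + 408961/387244 = -328639443575/1336305080396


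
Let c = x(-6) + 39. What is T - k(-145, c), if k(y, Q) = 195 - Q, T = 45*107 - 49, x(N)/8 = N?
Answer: 4562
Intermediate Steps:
x(N) = 8*N
T = 4766 (T = 4815 - 49 = 4766)
c = -9 (c = 8*(-6) + 39 = -48 + 39 = -9)
T - k(-145, c) = 4766 - (195 - 1*(-9)) = 4766 - (195 + 9) = 4766 - 1*204 = 4766 - 204 = 4562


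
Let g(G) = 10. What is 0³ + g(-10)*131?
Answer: 1310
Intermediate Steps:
0³ + g(-10)*131 = 0³ + 10*131 = 0 + 1310 = 1310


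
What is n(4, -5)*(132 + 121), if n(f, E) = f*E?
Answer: -5060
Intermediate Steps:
n(f, E) = E*f
n(4, -5)*(132 + 121) = (-5*4)*(132 + 121) = -20*253 = -5060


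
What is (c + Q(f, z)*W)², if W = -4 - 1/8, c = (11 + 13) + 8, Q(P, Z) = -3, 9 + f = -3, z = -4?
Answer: 126025/64 ≈ 1969.1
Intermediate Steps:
f = -12 (f = -9 - 3 = -12)
c = 32 (c = 24 + 8 = 32)
W = -33/8 (W = -4 - 1/8 = -4 - 1*⅛ = -4 - ⅛ = -33/8 ≈ -4.1250)
(c + Q(f, z)*W)² = (32 - 3*(-33/8))² = (32 + 99/8)² = (355/8)² = 126025/64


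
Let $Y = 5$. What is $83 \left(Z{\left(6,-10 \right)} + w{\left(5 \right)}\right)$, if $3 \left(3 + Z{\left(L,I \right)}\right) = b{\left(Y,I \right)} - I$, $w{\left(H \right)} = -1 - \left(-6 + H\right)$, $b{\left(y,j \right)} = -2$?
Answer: $- \frac{83}{3} \approx -27.667$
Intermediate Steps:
$w{\left(H \right)} = 5 - H$
$Z{\left(L,I \right)} = - \frac{11}{3} - \frac{I}{3}$ ($Z{\left(L,I \right)} = -3 + \frac{-2 - I}{3} = -3 - \left(\frac{2}{3} + \frac{I}{3}\right) = - \frac{11}{3} - \frac{I}{3}$)
$83 \left(Z{\left(6,-10 \right)} + w{\left(5 \right)}\right) = 83 \left(\left(- \frac{11}{3} - - \frac{10}{3}\right) + \left(5 - 5\right)\right) = 83 \left(\left(- \frac{11}{3} + \frac{10}{3}\right) + \left(5 - 5\right)\right) = 83 \left(- \frac{1}{3} + 0\right) = 83 \left(- \frac{1}{3}\right) = - \frac{83}{3}$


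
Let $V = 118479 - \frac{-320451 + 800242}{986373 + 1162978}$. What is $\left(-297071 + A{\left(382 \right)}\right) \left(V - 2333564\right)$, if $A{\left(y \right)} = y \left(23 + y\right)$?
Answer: $\frac{677780100252796986}{2149351} \approx 3.1534 \cdot 10^{11}$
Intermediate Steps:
$V = \frac{254652477338}{2149351}$ ($V = 118479 - \frac{479791}{2149351} = \frac{254652477338}{2149351} \approx 1.1848 \cdot 10^{5}$)
$\left(-297071 + A{\left(382 \right)}\right) \left(V - 2333564\right) = \left(-297071 + 382 \left(23 + 382\right)\right) \left(\frac{254652477338}{2149351} - 2333564\right) = \left(-297071 + 382 \cdot 405\right) \left(- \frac{4760995639626}{2149351}\right) = \left(-297071 + 154710\right) \left(- \frac{4760995639626}{2149351}\right) = \left(-142361\right) \left(- \frac{4760995639626}{2149351}\right) = \frac{677780100252796986}{2149351}$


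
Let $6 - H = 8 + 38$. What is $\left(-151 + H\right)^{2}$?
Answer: $36481$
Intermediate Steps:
$H = -40$ ($H = 6 - \left(8 + 38\right) = 6 - 46 = -40$)
$\left(-151 + H\right)^{2} = \left(-151 - 40\right)^{2} = \left(-191\right)^{2} = 36481$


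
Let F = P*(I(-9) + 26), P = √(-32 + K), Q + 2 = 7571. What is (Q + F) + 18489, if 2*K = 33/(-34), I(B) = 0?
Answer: 26058 + 611*I*√17/17 ≈ 26058.0 + 148.19*I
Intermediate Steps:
Q = 7569 (Q = -2 + 7571 = 7569)
K = -33/68 (K = (33/(-34))/2 = (33*(-1/34))/2 = (½)*(-33/34) = -33/68 ≈ -0.48529)
P = 47*I*√17/34 (P = √(-32 - 33/68) = √(-2209/68) = 47*I*√17/34 ≈ 5.6996*I)
F = 611*I*√17/17 (F = (47*I*√17/34)*(0 + 26) = (47*I*√17/34)*26 = 611*I*√17/17 ≈ 148.19*I)
(Q + F) + 18489 = (7569 + 611*I*√17/17) + 18489 = 26058 + 611*I*√17/17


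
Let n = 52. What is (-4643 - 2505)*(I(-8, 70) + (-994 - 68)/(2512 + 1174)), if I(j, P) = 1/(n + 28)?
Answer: 72618319/36860 ≈ 1970.1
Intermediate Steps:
I(j, P) = 1/80 (I(j, P) = 1/(52 + 28) = 1/80)
(-4643 - 2505)*(I(-8, 70) + (-994 - 68)/(2512 + 1174)) = (-4643 - 2505)*(1/80 + (-994 - 68)/(2512 + 1174)) = -7148*(1/80 - 1062/3686) = -7148*(1/80 - 1062*1/3686) = -7148*(1/80 - 531/1843) = -7148*(-40637/147440) = 72618319/36860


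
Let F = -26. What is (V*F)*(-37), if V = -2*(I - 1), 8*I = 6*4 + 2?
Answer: -4329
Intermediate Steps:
I = 13/4 (I = (6*4 + 2)/8 = (24 + 2)/8 = (⅛)*26 = 13/4 ≈ 3.2500)
V = -9/2 (V = -2*(13/4 - 1) = -2*9/4 = -9/2 ≈ -4.5000)
(V*F)*(-37) = -9/2*(-26)*(-37) = 117*(-37) = -4329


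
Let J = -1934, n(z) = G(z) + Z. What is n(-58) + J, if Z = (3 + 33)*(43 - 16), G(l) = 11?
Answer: -951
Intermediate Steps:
Z = 972 (Z = 36*27 = 972)
n(z) = 983 (n(z) = 11 + 972 = 983)
n(-58) + J = 983 - 1934 = -951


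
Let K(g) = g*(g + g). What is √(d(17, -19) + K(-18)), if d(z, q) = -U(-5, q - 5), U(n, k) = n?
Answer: √653 ≈ 25.554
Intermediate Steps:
K(g) = 2*g² (K(g) = g*(2*g) = 2*g²)
d(z, q) = 5 (d(z, q) = -1*(-5) = 5)
√(d(17, -19) + K(-18)) = √(5 + 2*(-18)²) = √(5 + 2*324) = √(5 + 648) = √653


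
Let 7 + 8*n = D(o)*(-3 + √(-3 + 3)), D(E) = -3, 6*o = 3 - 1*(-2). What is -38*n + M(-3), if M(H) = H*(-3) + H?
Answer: -7/2 ≈ -3.5000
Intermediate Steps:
o = ⅚ (o = (3 - 1*(-2))/6 = (3 + 2)/6 = (⅙)*5 = ⅚ ≈ 0.83333)
M(H) = -2*H (M(H) = -3*H + H = -2*H)
n = ¼ (n = -7/8 + (-3*(-3 + √(-3 + 3)))/8 = -7/8 + (-3*(-3 + √0))/8 = -7/8 + (-3*(-3 + 0))/8 = -7/8 + (-3*(-3))/8 = -7/8 + (⅛)*9 = -7/8 + 9/8 = ¼ ≈ 0.25000)
-38*n + M(-3) = -38*¼ - 2*(-3) = -19/2 + 6 = -7/2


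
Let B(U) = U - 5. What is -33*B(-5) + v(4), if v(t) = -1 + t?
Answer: 333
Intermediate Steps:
B(U) = -5 + U
-33*B(-5) + v(4) = -33*(-5 - 5) + (-1 + 4) = -33*(-10) + 3 = 330 + 3 = 333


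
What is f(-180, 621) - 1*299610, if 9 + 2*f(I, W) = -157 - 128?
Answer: -299757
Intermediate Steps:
f(I, W) = -147 (f(I, W) = -9/2 + (-157 - 128)/2 = -9/2 + (1/2)*(-285) = -9/2 - 285/2 = -147)
f(-180, 621) - 1*299610 = -147 - 1*299610 = -147 - 299610 = -299757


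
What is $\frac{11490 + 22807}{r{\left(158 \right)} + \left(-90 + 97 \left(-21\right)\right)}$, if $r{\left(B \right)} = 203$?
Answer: $- \frac{34297}{1924} \approx -17.826$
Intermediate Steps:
$\frac{11490 + 22807}{r{\left(158 \right)} + \left(-90 + 97 \left(-21\right)\right)} = \frac{11490 + 22807}{203 + \left(-90 + 97 \left(-21\right)\right)} = \frac{34297}{203 - 2127} = \frac{34297}{-1924} = 34297 \left(- \frac{1}{1924}\right) = - \frac{34297}{1924}$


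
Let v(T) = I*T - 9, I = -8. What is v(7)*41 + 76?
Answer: -2589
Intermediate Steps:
v(T) = -9 - 8*T (v(T) = -8*T - 9 = -9 - 8*T)
v(7)*41 + 76 = (-9 - 8*7)*41 + 76 = (-9 - 56)*41 + 76 = -65*41 + 76 = -2665 + 76 = -2589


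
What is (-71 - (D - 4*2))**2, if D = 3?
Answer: 4356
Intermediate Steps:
(-71 - (D - 4*2))**2 = (-71 - (3 - 4*2))**2 = (-71 - (3 - 8))**2 = (-71 - 1*(-5))**2 = (-71 + 5)**2 = (-66)**2 = 4356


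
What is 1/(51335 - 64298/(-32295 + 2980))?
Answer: 2255/115765371 ≈ 1.9479e-5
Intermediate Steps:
1/(51335 - 64298/(-32295 + 2980)) = 1/(51335 - 64298/(-29315)) = 1/(51335 - 64298*(-1/29315)) = 1/(51335 + 4946/2255) = 1/(115765371/2255) = 2255/115765371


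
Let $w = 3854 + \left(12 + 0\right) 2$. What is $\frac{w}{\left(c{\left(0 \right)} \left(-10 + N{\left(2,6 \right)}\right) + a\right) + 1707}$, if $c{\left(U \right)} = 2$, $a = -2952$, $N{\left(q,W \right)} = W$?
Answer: $- \frac{554}{179} \approx -3.095$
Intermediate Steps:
$w = 3878$ ($w = 3854 + 12 \cdot 2 = 3854 + 24 = 3878$)
$\frac{w}{\left(c{\left(0 \right)} \left(-10 + N{\left(2,6 \right)}\right) + a\right) + 1707} = \frac{3878}{\left(2 \left(-10 + 6\right) - 2952\right) + 1707} = \frac{3878}{\left(2 \left(-4\right) - 2952\right) + 1707} = \frac{3878}{\left(-8 - 2952\right) + 1707} = \frac{3878}{-2960 + 1707} = \frac{3878}{-1253} = 3878 \left(- \frac{1}{1253}\right) = - \frac{554}{179}$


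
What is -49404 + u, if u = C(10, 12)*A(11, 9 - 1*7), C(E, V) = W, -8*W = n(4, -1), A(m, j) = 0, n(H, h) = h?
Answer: -49404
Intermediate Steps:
W = 1/8 (W = -1/8*(-1) = 1/8 ≈ 0.12500)
C(E, V) = 1/8
u = 0 (u = (1/8)*0 = 0)
-49404 + u = -49404 + 0 = -49404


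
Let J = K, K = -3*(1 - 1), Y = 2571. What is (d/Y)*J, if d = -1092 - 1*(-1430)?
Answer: 0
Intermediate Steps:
d = 338 (d = -1092 + 1430 = 338)
K = 0 (K = -3*0 = 0)
J = 0
(d/Y)*J = (338/2571)*0 = 0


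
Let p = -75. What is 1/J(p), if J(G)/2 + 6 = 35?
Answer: 1/58 ≈ 0.017241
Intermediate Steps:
J(G) = 58 (J(G) = -12 + 2*35 = -12 + 70 = 58)
1/J(p) = 1/58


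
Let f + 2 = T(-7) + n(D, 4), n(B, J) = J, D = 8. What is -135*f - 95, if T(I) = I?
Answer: 580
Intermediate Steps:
f = -5 (f = -2 + (-7 + 4) = -2 - 3 = -5)
-135*f - 95 = -135*(-5) - 95 = 675 - 95 = 580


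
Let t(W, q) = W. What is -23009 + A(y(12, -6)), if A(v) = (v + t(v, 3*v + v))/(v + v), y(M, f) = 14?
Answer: -23008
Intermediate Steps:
A(v) = 1 (A(v) = (v + v)/(v + v) = (2*v)/((2*v)) = (2*v)*(1/(2*v)) = 1)
-23009 + A(y(12, -6)) = -23009 + 1 = -23008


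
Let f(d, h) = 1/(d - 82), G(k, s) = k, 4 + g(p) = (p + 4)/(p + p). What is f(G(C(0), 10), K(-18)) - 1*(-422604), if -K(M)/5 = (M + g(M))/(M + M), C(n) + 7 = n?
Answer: 37611755/89 ≈ 4.2260e+5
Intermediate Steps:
g(p) = -4 + (4 + p)/(2*p) (g(p) = -4 + (p + 4)/(p + p) = -4 + (4 + p)/((2*p)) = -4 + (4 + p)*(1/(2*p)) = -4 + (4 + p)/(2*p))
C(n) = -7 + n
K(M) = -5*(-7/2 + M + 2/M)/(2*M) (K(M) = -5*(M + (-7/2 + 2/M))/(M + M) = -5*(-7/2 + M + 2/M)/(2*M))
f(d, h) = 1/(-82 + d)
f(G(C(0), 10), K(-18)) - 1*(-422604) = 1/(-82 + (-7 + 0)) - 1*(-422604) = 1/(-82 - 7) + 422604 = 1/(-89) + 422604 = -1/89 + 422604 = 37611755/89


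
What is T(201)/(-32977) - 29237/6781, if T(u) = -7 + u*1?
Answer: -965464063/223617037 ≈ -4.3175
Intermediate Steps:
T(u) = -7 + u
T(201)/(-32977) - 29237/6781 = (-7 + 201)/(-32977) - 29237/6781 = 194*(-1/32977) - 29237*1/6781 = -194/32977 - 29237/6781 = -965464063/223617037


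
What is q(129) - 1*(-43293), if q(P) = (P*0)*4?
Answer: 43293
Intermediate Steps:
q(P) = 0 (q(P) = 0*4 = 0)
q(129) - 1*(-43293) = 0 - 1*(-43293) = 0 + 43293 = 43293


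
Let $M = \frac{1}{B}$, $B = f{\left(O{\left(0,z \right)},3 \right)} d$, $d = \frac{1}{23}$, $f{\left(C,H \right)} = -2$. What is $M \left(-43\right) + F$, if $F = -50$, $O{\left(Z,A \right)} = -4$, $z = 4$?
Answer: $\frac{889}{2} \approx 444.5$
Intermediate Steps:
$d = \frac{1}{23} \approx 0.043478$
$B = - \frac{2}{23}$ ($B = \left(-2\right) \frac{1}{23} = - \frac{2}{23} \approx -0.086957$)
$M = - \frac{23}{2}$ ($M = \frac{1}{- \frac{2}{23}} = - \frac{23}{2} \approx -11.5$)
$M \left(-43\right) + F = \left(- \frac{23}{2}\right) \left(-43\right) - 50 = \frac{989}{2} - 50 = \frac{889}{2}$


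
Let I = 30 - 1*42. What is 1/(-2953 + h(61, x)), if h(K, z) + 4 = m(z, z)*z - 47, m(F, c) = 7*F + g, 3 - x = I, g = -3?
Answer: -1/1474 ≈ -0.00067843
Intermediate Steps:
I = -12 (I = 30 - 42 = -12)
x = 15 (x = 3 - 1*(-12) = 3 + 12 = 15)
m(F, c) = -3 + 7*F (m(F, c) = 7*F - 3 = -3 + 7*F)
h(K, z) = -51 + z*(-3 + 7*z) (h(K, z) = -4 + ((-3 + 7*z)*z - 47) = -4 + (z*(-3 + 7*z) - 47) = -4 + (-47 + z*(-3 + 7*z)) = -51 + z*(-3 + 7*z))
1/(-2953 + h(61, x)) = 1/(-2953 + (-51 + 15*(-3 + 7*15))) = 1/(-2953 + (-51 + 15*(-3 + 105))) = 1/(-2953 + (-51 + 15*102)) = 1/(-2953 + (-51 + 1530)) = 1/(-2953 + 1479) = 1/(-1474) = -1/1474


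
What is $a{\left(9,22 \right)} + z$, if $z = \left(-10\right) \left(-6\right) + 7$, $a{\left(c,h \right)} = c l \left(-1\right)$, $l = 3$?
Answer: $40$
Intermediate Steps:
$a{\left(c,h \right)} = - 3 c$ ($a{\left(c,h \right)} = c 3 \left(-1\right) = 3 c \left(-1\right) = - 3 c$)
$z = 67$ ($z = 60 + 7 = 67$)
$a{\left(9,22 \right)} + z = \left(-3\right) 9 + 67 = -27 + 67 = 40$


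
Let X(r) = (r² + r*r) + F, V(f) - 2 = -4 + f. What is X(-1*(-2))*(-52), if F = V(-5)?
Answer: -52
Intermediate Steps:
V(f) = -2 + f (V(f) = 2 + (-4 + f) = -2 + f)
F = -7 (F = -2 - 5 = -7)
X(r) = -7 + 2*r² (X(r) = (r² + r*r) - 7 = (r² + r²) - 7 = 2*r² - 7 = -7 + 2*r²)
X(-1*(-2))*(-52) = (-7 + 2*(-1*(-2))²)*(-52) = (-7 + 2*2²)*(-52) = (-7 + 2*4)*(-52) = (-7 + 8)*(-52) = 1*(-52) = -52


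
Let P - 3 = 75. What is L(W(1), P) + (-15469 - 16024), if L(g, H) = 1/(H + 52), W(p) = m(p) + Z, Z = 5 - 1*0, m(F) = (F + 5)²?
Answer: -4094089/130 ≈ -31493.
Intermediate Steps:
m(F) = (5 + F)²
P = 78 (P = 3 + 75 = 78)
Z = 5 (Z = 5 + 0 = 5)
W(p) = 5 + (5 + p)² (W(p) = (5 + p)² + 5 = 5 + (5 + p)²)
L(g, H) = 1/(52 + H)
L(W(1), P) + (-15469 - 16024) = 1/(52 + 78) + (-15469 - 16024) = 1/130 - 31493 = -4094089/130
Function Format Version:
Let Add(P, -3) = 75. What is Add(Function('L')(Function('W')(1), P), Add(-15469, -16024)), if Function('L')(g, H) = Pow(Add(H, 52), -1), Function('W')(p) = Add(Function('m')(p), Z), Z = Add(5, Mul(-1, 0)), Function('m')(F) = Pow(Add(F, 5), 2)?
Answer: Rational(-4094089, 130) ≈ -31493.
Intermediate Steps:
Function('m')(F) = Pow(Add(5, F), 2)
P = 78 (P = Add(3, 75) = 78)
Z = 5 (Z = Add(5, 0) = 5)
Function('W')(p) = Add(5, Pow(Add(5, p), 2)) (Function('W')(p) = Add(Pow(Add(5, p), 2), 5) = Add(5, Pow(Add(5, p), 2)))
Function('L')(g, H) = Pow(Add(52, H), -1)
Add(Function('L')(Function('W')(1), P), Add(-15469, -16024)) = Add(Pow(Add(52, 78), -1), Add(-15469, -16024)) = Add(Pow(130, -1), -31493) = Add(Rational(1, 130), -31493) = Rational(-4094089, 130)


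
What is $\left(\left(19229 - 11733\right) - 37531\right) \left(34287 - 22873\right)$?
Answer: $-342819490$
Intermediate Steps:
$\left(\left(19229 - 11733\right) - 37531\right) \left(34287 - 22873\right) = \left(\left(19229 - 11733\right) - 37531\right) 11414 = \left(7496 - 37531\right) 11414 = \left(-30035\right) 11414 = -342819490$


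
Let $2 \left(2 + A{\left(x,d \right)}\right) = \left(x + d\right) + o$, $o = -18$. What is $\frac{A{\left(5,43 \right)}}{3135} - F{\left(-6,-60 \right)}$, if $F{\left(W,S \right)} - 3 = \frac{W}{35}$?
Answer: $- \frac{61982}{21945} \approx -2.8244$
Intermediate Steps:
$F{\left(W,S \right)} = 3 + \frac{W}{35}$
$A{\left(x,d \right)} = -11 + \frac{d}{2} + \frac{x}{2}$ ($A{\left(x,d \right)} = -2 + \frac{\left(x + d\right) - 18}{2} = -2 + \frac{\left(d + x\right) - 18}{2} = -2 + \frac{-18 + d + x}{2} = -2 + \left(-9 + \frac{d}{2} + \frac{x}{2}\right) = -11 + \frac{d}{2} + \frac{x}{2}$)
$\frac{A{\left(5,43 \right)}}{3135} - F{\left(-6,-60 \right)} = \frac{-11 + \frac{1}{2} \cdot 43 + \frac{1}{2} \cdot 5}{3135} - \left(3 + \frac{1}{35} \left(-6\right)\right) = \left(-11 + \frac{43}{2} + \frac{5}{2}\right) \frac{1}{3135} - \left(3 - \frac{6}{35}\right) = 13 \cdot \frac{1}{3135} - \frac{99}{35} = \frac{13}{3135} - \frac{99}{35} = - \frac{61982}{21945}$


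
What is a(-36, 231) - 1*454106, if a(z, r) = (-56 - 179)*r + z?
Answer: -508427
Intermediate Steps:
a(z, r) = z - 235*r (a(z, r) = -235*r + z = z - 235*r)
a(-36, 231) - 1*454106 = (-36 - 235*231) - 1*454106 = (-36 - 54285) - 454106 = -54321 - 454106 = -508427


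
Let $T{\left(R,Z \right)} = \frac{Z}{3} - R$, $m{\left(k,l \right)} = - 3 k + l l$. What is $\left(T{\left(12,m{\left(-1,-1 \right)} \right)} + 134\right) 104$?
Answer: $\frac{38480}{3} \approx 12827.0$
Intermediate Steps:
$m{\left(k,l \right)} = l^{2} - 3 k$ ($m{\left(k,l \right)} = - 3 k + l^{2} = l^{2} - 3 k$)
$T{\left(R,Z \right)} = - R + \frac{Z}{3}$ ($T{\left(R,Z \right)} = Z \frac{1}{3} - R = \frac{Z}{3} - R = - R + \frac{Z}{3}$)
$\left(T{\left(12,m{\left(-1,-1 \right)} \right)} + 134\right) 104 = \left(\left(\left(-1\right) 12 + \frac{\left(-1\right)^{2} - -3}{3}\right) + 134\right) 104 = \left(\left(-12 + \frac{1 + 3}{3}\right) + 134\right) 104 = \left(\left(-12 + \frac{1}{3} \cdot 4\right) + 134\right) 104 = \left(\left(-12 + \frac{4}{3}\right) + 134\right) 104 = \left(- \frac{32}{3} + 134\right) 104 = \frac{370}{3} \cdot 104 = \frac{38480}{3}$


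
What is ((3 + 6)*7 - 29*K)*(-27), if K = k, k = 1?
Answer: -918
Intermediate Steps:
K = 1
((3 + 6)*7 - 29*K)*(-27) = ((3 + 6)*7 - 29*1)*(-27) = (9*7 - 29)*(-27) = (63 - 29)*(-27) = 34*(-27) = -918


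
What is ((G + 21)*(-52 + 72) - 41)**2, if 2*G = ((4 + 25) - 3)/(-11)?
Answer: 15280281/121 ≈ 1.2628e+5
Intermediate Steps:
G = -13/11 (G = (((4 + 25) - 3)/(-11))/2 = ((29 - 3)*(-1/11))/2 = (26*(-1/11))/2 = (1/2)*(-26/11) = -13/11 ≈ -1.1818)
((G + 21)*(-52 + 72) - 41)**2 = ((-13/11 + 21)*(-52 + 72) - 41)**2 = ((218/11)*20 - 41)**2 = (4360/11 - 41)**2 = (3909/11)**2 = 15280281/121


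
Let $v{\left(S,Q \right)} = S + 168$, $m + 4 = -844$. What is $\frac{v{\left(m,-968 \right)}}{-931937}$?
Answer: $\frac{680}{931937} \approx 0.00072966$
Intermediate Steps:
$m = -848$ ($m = -4 - 844 = -848$)
$v{\left(S,Q \right)} = 168 + S$
$\frac{v{\left(m,-968 \right)}}{-931937} = \frac{168 - 848}{-931937} = \left(-680\right) \left(- \frac{1}{931937}\right) = \frac{680}{931937}$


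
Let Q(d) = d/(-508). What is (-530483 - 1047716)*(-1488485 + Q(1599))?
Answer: 1193358297105821/508 ≈ 2.3491e+12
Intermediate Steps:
Q(d) = -d/508 (Q(d) = d*(-1/508) = -d/508)
(-530483 - 1047716)*(-1488485 + Q(1599)) = (-530483 - 1047716)*(-1488485 - 1/508*1599) = -1578199*(-1488485 - 1599/508) = -1578199*(-756151979/508) = 1193358297105821/508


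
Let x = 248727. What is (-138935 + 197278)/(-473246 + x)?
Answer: -58343/224519 ≈ -0.25986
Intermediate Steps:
(-138935 + 197278)/(-473246 + x) = (-138935 + 197278)/(-473246 + 248727) = 58343/(-224519) = 58343*(-1/224519) = -58343/224519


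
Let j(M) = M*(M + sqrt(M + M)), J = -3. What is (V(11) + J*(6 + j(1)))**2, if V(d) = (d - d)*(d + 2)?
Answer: 459 + 126*sqrt(2) ≈ 637.19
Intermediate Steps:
j(M) = M*(M + sqrt(2)*sqrt(M)) (j(M) = M*(M + sqrt(2*M)) = M*(M + sqrt(2)*sqrt(M)))
V(d) = 0 (V(d) = 0*(2 + d) = 0)
(V(11) + J*(6 + j(1)))**2 = (0 - 3*(6 + (1**2 + sqrt(2)*1**(3/2))))**2 = (0 - 3*(6 + (1 + sqrt(2)*1)))**2 = (0 - 3*(6 + (1 + sqrt(2))))**2 = (0 - 3*(7 + sqrt(2)))**2 = (0 + (-21 - 3*sqrt(2)))**2 = (-21 - 3*sqrt(2))**2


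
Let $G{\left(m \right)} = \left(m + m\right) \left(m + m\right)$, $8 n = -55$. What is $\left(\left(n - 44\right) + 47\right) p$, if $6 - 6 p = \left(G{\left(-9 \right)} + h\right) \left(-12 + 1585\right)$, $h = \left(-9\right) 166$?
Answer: $-1188602$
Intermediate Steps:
$n = - \frac{55}{8}$ ($n = \frac{1}{8} \left(-55\right) = - \frac{55}{8} \approx -6.875$)
$G{\left(m \right)} = 4 m^{2}$ ($G{\left(m \right)} = 2 m 2 m = 4 m^{2}$)
$h = -1494$
$p = 306736$ ($p = 1 - \frac{\left(4 \left(-9\right)^{2} - 1494\right) \left(-12 + 1585\right)}{6} = 1 - \frac{\left(4 \cdot 81 - 1494\right) 1573}{6} = 1 - \frac{\left(324 - 1494\right) 1573}{6} = 1 - \frac{\left(-1170\right) 1573}{6} = 1 - -306735 = 1 + 306735 = 306736$)
$\left(\left(n - 44\right) + 47\right) p = \left(\left(- \frac{55}{8} - 44\right) + 47\right) 306736 = \left(- \frac{407}{8} + 47\right) 306736 = \left(- \frac{31}{8}\right) 306736 = -1188602$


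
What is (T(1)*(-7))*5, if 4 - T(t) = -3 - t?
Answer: -280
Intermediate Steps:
T(t) = 7 + t (T(t) = 4 - (-3 - t) = 4 + (3 + t) = 7 + t)
(T(1)*(-7))*5 = ((7 + 1)*(-7))*5 = (8*(-7))*5 = -56*5 = -280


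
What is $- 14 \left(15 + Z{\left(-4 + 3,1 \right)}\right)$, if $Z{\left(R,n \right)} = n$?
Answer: $-224$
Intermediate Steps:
$- 14 \left(15 + Z{\left(-4 + 3,1 \right)}\right) = - 14 \left(15 + 1\right) = \left(-14\right) 16 = -224$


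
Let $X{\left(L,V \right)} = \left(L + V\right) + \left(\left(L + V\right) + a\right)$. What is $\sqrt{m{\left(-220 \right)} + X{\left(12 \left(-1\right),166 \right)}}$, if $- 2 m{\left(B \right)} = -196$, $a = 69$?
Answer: $5 \sqrt{19} \approx 21.794$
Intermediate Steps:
$m{\left(B \right)} = 98$ ($m{\left(B \right)} = \left(- \frac{1}{2}\right) \left(-196\right) = 98$)
$X{\left(L,V \right)} = 69 + 2 L + 2 V$ ($X{\left(L,V \right)} = \left(L + V\right) + \left(\left(L + V\right) + 69\right) = \left(L + V\right) + \left(69 + L + V\right) = 69 + 2 L + 2 V$)
$\sqrt{m{\left(-220 \right)} + X{\left(12 \left(-1\right),166 \right)}} = \sqrt{98 + \left(69 + 2 \cdot 12 \left(-1\right) + 2 \cdot 166\right)} = \sqrt{98 + \left(69 + 2 \left(-12\right) + 332\right)} = \sqrt{98 + \left(69 - 24 + 332\right)} = \sqrt{98 + 377} = \sqrt{475} = 5 \sqrt{19}$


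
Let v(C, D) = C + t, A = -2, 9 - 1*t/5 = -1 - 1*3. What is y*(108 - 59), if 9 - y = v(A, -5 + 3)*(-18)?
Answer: 56007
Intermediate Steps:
t = 65 (t = 45 - 5*(-1 - 1*3) = 45 - 5*(-1 - 3) = 45 - 5*(-4) = 45 + 20 = 65)
v(C, D) = 65 + C (v(C, D) = C + 65 = 65 + C)
y = 1143 (y = 9 - (65 - 2)*(-18) = 9 - 63*(-18) = 9 - 1*(-1134) = 9 + 1134 = 1143)
y*(108 - 59) = 1143*(108 - 59) = 1143*49 = 56007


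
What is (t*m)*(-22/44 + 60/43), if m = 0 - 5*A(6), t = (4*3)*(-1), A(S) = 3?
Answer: 6930/43 ≈ 161.16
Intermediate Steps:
t = -12 (t = 12*(-1) = -12)
m = -15 (m = 0 - 5*3 = 0 - 15 = -15)
(t*m)*(-22/44 + 60/43) = (-12*(-15))*(-22/44 + 60/43) = 180*(-22*1/44 + 60*(1/43)) = 180*(-½ + 60/43) = 180*(77/86) = 6930/43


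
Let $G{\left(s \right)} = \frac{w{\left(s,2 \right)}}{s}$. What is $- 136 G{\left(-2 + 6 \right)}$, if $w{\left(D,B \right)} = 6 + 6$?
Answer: $-408$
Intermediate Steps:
$w{\left(D,B \right)} = 12$
$G{\left(s \right)} = \frac{12}{s}$
$- 136 G{\left(-2 + 6 \right)} = - 136 \frac{12}{-2 + 6} = - 136 \cdot \frac{12}{4} = - 136 \cdot 12 \cdot \frac{1}{4} = \left(-136\right) 3 = -408$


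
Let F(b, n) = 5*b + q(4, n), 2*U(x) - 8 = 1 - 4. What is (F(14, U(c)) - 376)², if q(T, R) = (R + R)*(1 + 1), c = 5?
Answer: 87616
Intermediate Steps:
U(x) = 5/2 (U(x) = 4 + (1 - 4)/2 = 4 + (½)*(-3) = 4 - 3/2 = 5/2)
q(T, R) = 4*R (q(T, R) = (2*R)*2 = 4*R)
F(b, n) = 4*n + 5*b (F(b, n) = 5*b + 4*n = 4*n + 5*b)
(F(14, U(c)) - 376)² = ((4*(5/2) + 5*14) - 376)² = ((10 + 70) - 376)² = (80 - 376)² = (-296)² = 87616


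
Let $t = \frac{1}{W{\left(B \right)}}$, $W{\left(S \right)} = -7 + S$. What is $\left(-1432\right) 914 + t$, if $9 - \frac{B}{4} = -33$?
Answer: $- \frac{210724527}{161} \approx -1.3088 \cdot 10^{6}$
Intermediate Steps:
$B = 168$ ($B = 36 - -132 = 36 + 132 = 168$)
$t = \frac{1}{161}$ ($t = \frac{1}{-7 + 168} = \frac{1}{161} \approx 0.0062112$)
$\left(-1432\right) 914 + t = \left(-1432\right) 914 + \frac{1}{161} = -1308848 + \frac{1}{161} = - \frac{210724527}{161}$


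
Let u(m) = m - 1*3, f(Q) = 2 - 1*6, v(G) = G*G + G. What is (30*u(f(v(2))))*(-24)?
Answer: 5040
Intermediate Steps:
v(G) = G + G² (v(G) = G² + G = G + G²)
f(Q) = -4 (f(Q) = 2 - 6 = -4)
u(m) = -3 + m (u(m) = m - 3 = -3 + m)
(30*u(f(v(2))))*(-24) = (30*(-3 - 4))*(-24) = (30*(-7))*(-24) = -210*(-24) = 5040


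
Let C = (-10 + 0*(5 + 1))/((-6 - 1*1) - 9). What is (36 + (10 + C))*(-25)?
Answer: -9325/8 ≈ -1165.6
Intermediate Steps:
C = 5/8 (C = (-10 + 0*6)/((-6 - 1) - 9) = (-10 + 0)/(-7 - 9) = -10/(-16) = -10*(-1/16) = 5/8 ≈ 0.62500)
(36 + (10 + C))*(-25) = (36 + (10 + 5/8))*(-25) = (36 + 85/8)*(-25) = (373/8)*(-25) = -9325/8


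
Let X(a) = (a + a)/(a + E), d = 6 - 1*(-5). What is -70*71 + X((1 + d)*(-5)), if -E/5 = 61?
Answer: -362786/73 ≈ -4969.7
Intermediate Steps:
E = -305 (E = -5*61 = -305)
d = 11 (d = 6 + 5 = 11)
X(a) = 2*a/(-305 + a) (X(a) = (a + a)/(a - 305) = (2*a)/(-305 + a) = 2*a/(-305 + a))
-70*71 + X((1 + d)*(-5)) = -70*71 + 2*((1 + 11)*(-5))/(-305 + (1 + 11)*(-5)) = -4970 + 2*(12*(-5))/(-305 + 12*(-5)) = -4970 + 2*(-60)/(-305 - 60) = -4970 + 2*(-60)/(-365) = -4970 + 2*(-60)*(-1/365) = -4970 + 24/73 = -362786/73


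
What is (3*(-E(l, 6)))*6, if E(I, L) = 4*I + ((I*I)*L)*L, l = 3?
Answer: -6048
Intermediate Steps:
E(I, L) = 4*I + I**2*L**2 (E(I, L) = 4*I + (I**2*L)*L = 4*I + (L*I**2)*L = 4*I + I**2*L**2)
(3*(-E(l, 6)))*6 = (3*(-3*(4 + 3*6**2)))*6 = (3*(-3*(4 + 3*36)))*6 = (3*(-3*(4 + 108)))*6 = (3*(-3*112))*6 = (3*(-1*336))*6 = (3*(-336))*6 = -1008*6 = -6048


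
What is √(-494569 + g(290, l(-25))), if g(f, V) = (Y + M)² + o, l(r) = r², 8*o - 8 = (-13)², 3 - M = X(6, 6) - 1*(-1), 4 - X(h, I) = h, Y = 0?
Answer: 3*I*√879166/4 ≈ 703.23*I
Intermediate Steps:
X(h, I) = 4 - h
M = 4 (M = 3 - ((4 - 1*6) - 1*(-1)) = 3 - ((4 - 6) + 1) = 3 - (-2 + 1) = 3 - 1*(-1) = 3 + 1 = 4)
o = 177/8 (o = 1 + (⅛)*(-13)² = 1 + (⅛)*169 = 1 + 169/8 = 177/8 ≈ 22.125)
g(f, V) = 305/8 (g(f, V) = (0 + 4)² + 177/8 = 4² + 177/8 = 16 + 177/8 = 305/8)
√(-494569 + g(290, l(-25))) = √(-494569 + 305/8) = √(-3956247/8) = 3*I*√879166/4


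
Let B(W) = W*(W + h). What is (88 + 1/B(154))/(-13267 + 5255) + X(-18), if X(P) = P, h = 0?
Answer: -3422313665/190012592 ≈ -18.011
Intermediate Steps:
B(W) = W² (B(W) = W*(W + 0) = W*W = W²)
(88 + 1/B(154))/(-13267 + 5255) + X(-18) = (88 + 1/(154²))/(-13267 + 5255) - 18 = (88 + 1/23716)/(-8012) - 18 = (88 + 1/23716)*(-1/8012) - 18 = (2087009/23716)*(-1/8012) - 18 = -2087009/190012592 - 18 = -3422313665/190012592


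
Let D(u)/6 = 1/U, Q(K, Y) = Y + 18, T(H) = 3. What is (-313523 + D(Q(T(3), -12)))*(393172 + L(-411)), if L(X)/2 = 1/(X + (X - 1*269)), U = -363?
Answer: -16272794109335250/132011 ≈ -1.2327e+11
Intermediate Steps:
L(X) = 2/(-269 + 2*X) (L(X) = 2/(X + (X - 1*269)) = 2/(X + (X - 269)) = 2/(X + (-269 + X)) = 2/(-269 + 2*X))
Q(K, Y) = 18 + Y
D(u) = -2/121 (D(u) = 6/(-363) = 6*(-1/363) = -2/121)
(-313523 + D(Q(T(3), -12)))*(393172 + L(-411)) = (-313523 - 2/121)*(393172 + 2/(-269 + 2*(-411))) = -37936285*(393172 + 2/(-269 - 822))/121 = -37936285*(393172 + 2/(-1091))/121 = -37936285*(393172 + 2*(-1/1091))/121 = -37936285*(393172 - 2/1091)/121 = -37936285/121*428950650/1091 = -16272794109335250/132011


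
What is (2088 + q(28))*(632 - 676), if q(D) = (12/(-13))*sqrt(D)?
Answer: -91872 + 1056*sqrt(7)/13 ≈ -91657.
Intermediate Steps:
q(D) = -12*sqrt(D)/13 (q(D) = (12*(-1/13))*sqrt(D) = -12*sqrt(D)/13)
(2088 + q(28))*(632 - 676) = (2088 - 24*sqrt(7)/13)*(632 - 676) = (2088 - 24*sqrt(7)/13)*(-44) = -91872 + 1056*sqrt(7)/13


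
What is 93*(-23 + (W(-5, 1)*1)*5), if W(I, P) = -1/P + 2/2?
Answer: -2139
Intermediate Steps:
W(I, P) = 1 - 1/P (W(I, P) = -1/P + 2*(½) = -1/P + 1 = 1 - 1/P)
93*(-23 + (W(-5, 1)*1)*5) = 93*(-23 + (((-1 + 1)/1)*1)*5) = 93*(-23 + ((1*0)*1)*5) = 93*(-23 + (0*1)*5) = 93*(-23 + 0*5) = 93*(-23 + 0) = 93*(-23) = -2139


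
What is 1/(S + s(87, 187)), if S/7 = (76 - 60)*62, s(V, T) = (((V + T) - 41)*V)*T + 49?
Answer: 1/3797670 ≈ 2.6332e-7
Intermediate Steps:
s(V, T) = 49 + T*V*(-41 + T + V) (s(V, T) = (((T + V) - 41)*V)*T + 49 = ((-41 + T + V)*V)*T + 49 = (V*(-41 + T + V))*T + 49 = T*V*(-41 + T + V) + 49 = 49 + T*V*(-41 + T + V))
S = 6944 (S = 7*((76 - 60)*62) = 7*(16*62) = 7*992 = 6944)
1/(S + s(87, 187)) = 1/(6944 + (49 + 187*87² + 87*187² - 41*187*87)) = 1/(6944 + (49 + 187*7569 + 87*34969 - 667029)) = 1/(6944 + (49 + 1415403 + 3042303 - 667029)) = 1/(6944 + 3790726) = 1/3797670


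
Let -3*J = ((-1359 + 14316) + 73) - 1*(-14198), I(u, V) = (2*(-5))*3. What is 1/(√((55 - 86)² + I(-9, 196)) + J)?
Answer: -9076/82372845 - 7*√19/82372845 ≈ -0.00011055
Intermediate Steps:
I(u, V) = -30 (I(u, V) = -10*3 = -30)
J = -9076 (J = -(((-1359 + 14316) + 73) - 1*(-14198))/3 = -((12957 + 73) + 14198)/3 = -(13030 + 14198)/3 = -⅓*27228 = -9076)
1/(√((55 - 86)² + I(-9, 196)) + J) = 1/(√((55 - 86)² - 30) - 9076) = 1/(√((-31)² - 30) - 9076) = 1/(√(961 - 30) - 9076) = 1/(√931 - 9076) = 1/(7*√19 - 9076) = 1/(-9076 + 7*√19)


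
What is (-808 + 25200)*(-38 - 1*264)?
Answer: -7366384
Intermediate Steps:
(-808 + 25200)*(-38 - 1*264) = 24392*(-38 - 264) = 24392*(-302) = -7366384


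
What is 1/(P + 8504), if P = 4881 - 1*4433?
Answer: 1/8952 ≈ 0.00011171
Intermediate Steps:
P = 448 (P = 4881 - 4433 = 448)
1/(P + 8504) = 1/(448 + 8504) = 1/8952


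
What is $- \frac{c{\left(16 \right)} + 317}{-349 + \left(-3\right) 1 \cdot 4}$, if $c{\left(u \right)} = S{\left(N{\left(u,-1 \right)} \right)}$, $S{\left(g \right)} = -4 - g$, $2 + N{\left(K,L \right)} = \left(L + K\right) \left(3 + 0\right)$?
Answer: $\frac{270}{361} \approx 0.74792$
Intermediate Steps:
$N{\left(K,L \right)} = -2 + 3 K + 3 L$ ($N{\left(K,L \right)} = -2 + \left(L + K\right) \left(3 + 0\right) = -2 + \left(K + L\right) 3 = -2 + \left(3 K + 3 L\right) = -2 + 3 K + 3 L$)
$c{\left(u \right)} = 1 - 3 u$ ($c{\left(u \right)} = -4 - \left(-2 + 3 u + 3 \left(-1\right)\right) = -4 - \left(-2 + 3 u - 3\right) = -4 - \left(-5 + 3 u\right) = 1 - 3 u$)
$- \frac{c{\left(16 \right)} + 317}{-349 + \left(-3\right) 1 \cdot 4} = - \frac{\left(1 - 48\right) + 317}{-349 + \left(-3\right) 1 \cdot 4} = - \frac{\left(1 - 48\right) + 317}{-349 - 12} = - \frac{-47 + 317}{-349 - 12} = - \frac{270}{-361} = - \frac{270 \left(-1\right)}{361} = \left(-1\right) \left(- \frac{270}{361}\right) = \frac{270}{361}$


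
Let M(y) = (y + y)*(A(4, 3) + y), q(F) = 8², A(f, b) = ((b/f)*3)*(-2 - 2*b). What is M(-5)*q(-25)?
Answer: 14720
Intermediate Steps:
A(f, b) = 3*b*(-2 - 2*b)/f (A(f, b) = (3*b/f)*(-2 - 2*b) = 3*b*(-2 - 2*b)/f)
q(F) = 64
M(y) = 2*y*(-18 + y) (M(y) = (y + y)*(-6*3*(1 + 3)/4 + y) = (2*y)*(-6*3*¼*4 + y) = (2*y)*(-18 + y) = 2*y*(-18 + y))
M(-5)*q(-25) = (2*(-5)*(-18 - 5))*64 = (2*(-5)*(-23))*64 = 230*64 = 14720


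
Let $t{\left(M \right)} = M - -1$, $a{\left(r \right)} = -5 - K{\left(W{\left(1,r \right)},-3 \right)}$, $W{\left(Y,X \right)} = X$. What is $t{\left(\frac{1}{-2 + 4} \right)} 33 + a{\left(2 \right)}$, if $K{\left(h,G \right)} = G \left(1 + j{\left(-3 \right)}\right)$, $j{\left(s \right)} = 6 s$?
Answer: $- \frac{13}{2} \approx -6.5$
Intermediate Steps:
$K{\left(h,G \right)} = - 17 G$ ($K{\left(h,G \right)} = G \left(1 + 6 \left(-3\right)\right) = G \left(1 - 18\right) = G \left(-17\right) = - 17 G$)
$a{\left(r \right)} = -56$ ($a{\left(r \right)} = -5 - \left(-17\right) \left(-3\right) = -5 - 51 = -56$)
$t{\left(M \right)} = 1 + M$ ($t{\left(M \right)} = M + 1 = 1 + M$)
$t{\left(\frac{1}{-2 + 4} \right)} 33 + a{\left(2 \right)} = \left(1 + \frac{1}{-2 + 4}\right) 33 - 56 = \left(1 + \frac{1}{2}\right) 33 - 56 = \frac{3}{2} \cdot 33 - 56 = \frac{99}{2} - 56 = - \frac{13}{2}$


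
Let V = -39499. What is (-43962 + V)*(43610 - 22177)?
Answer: -1788819613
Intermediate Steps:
(-43962 + V)*(43610 - 22177) = (-43962 - 39499)*(43610 - 22177) = -83461*21433 = -1788819613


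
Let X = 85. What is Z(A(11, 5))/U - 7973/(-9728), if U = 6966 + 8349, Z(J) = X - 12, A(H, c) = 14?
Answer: 122816639/148984320 ≈ 0.82436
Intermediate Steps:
Z(J) = 73 (Z(J) = 85 - 12 = 73)
U = 15315
Z(A(11, 5))/U - 7973/(-9728) = 73/15315 - 7973/(-9728) = 73*(1/15315) - 7973*(-1/9728) = 73/15315 + 7973/9728 = 122816639/148984320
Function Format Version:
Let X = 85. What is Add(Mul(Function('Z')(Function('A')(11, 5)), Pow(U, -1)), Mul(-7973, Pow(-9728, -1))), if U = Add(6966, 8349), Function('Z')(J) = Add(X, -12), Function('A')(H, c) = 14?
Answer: Rational(122816639, 148984320) ≈ 0.82436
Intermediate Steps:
Function('Z')(J) = 73 (Function('Z')(J) = Add(85, -12) = 73)
U = 15315
Add(Mul(Function('Z')(Function('A')(11, 5)), Pow(U, -1)), Mul(-7973, Pow(-9728, -1))) = Add(Mul(73, Pow(15315, -1)), Mul(-7973, Pow(-9728, -1))) = Add(Mul(73, Rational(1, 15315)), Mul(-7973, Rational(-1, 9728))) = Add(Rational(73, 15315), Rational(7973, 9728)) = Rational(122816639, 148984320)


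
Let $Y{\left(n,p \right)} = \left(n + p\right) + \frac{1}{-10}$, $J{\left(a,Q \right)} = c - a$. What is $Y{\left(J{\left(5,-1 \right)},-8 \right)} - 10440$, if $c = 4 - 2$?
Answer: $- \frac{104511}{10} \approx -10451.0$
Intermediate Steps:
$c = 2$ ($c = 4 - 2 = 2$)
$J{\left(a,Q \right)} = 2 - a$
$Y{\left(n,p \right)} = - \frac{1}{10} + n + p$ ($Y{\left(n,p \right)} = \left(n + p\right) - \frac{1}{10} = - \frac{1}{10} + n + p$)
$Y{\left(J{\left(5,-1 \right)},-8 \right)} - 10440 = \left(- \frac{1}{10} + \left(2 - 5\right) - 8\right) - 10440 = \left(- \frac{1}{10} - 3 - 8\right) - 10440 = - \frac{111}{10} - 10440 = - \frac{104511}{10}$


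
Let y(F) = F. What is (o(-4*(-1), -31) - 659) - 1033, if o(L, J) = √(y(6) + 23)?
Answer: -1692 + √29 ≈ -1686.6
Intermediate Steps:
o(L, J) = √29 (o(L, J) = √(6 + 23) = √29)
(o(-4*(-1), -31) - 659) - 1033 = (√29 - 659) - 1033 = (-659 + √29) - 1033 = -1692 + √29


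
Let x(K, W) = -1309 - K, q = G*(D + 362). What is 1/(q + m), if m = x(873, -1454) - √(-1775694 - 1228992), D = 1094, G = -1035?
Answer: I/(-1509142*I + 3*√333854) ≈ -6.6263e-7 + 7.611e-10*I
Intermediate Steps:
q = -1506960 (q = -1035*(1094 + 362) = -1035*1456 = -1506960)
m = -2182 - 3*I*√333854 (m = (-1309 - 1*873) - √(-1775694 - 1228992) = (-1309 - 873) - √(-3004686) = -2182 - 3*I*√333854 ≈ -2182.0 - 1733.4*I)
1/(q + m) = 1/(-1506960 + (-2182 - 3*I*√333854)) = 1/(-1509142 - 3*I*√333854)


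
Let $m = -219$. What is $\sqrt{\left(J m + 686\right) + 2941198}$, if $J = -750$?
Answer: $3 \sqrt{345126} \approx 1762.4$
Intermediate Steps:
$\sqrt{\left(J m + 686\right) + 2941198} = \sqrt{\left(\left(-750\right) \left(-219\right) + 686\right) + 2941198} = \sqrt{\left(164250 + 686\right) + 2941198} = \sqrt{164936 + 2941198} = \sqrt{3106134} = 3 \sqrt{345126}$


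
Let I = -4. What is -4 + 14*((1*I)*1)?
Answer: -60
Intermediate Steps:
-4 + 14*((1*I)*1) = -4 + 14*((1*(-4))*1) = -4 + 14*(-4*1) = -4 + 14*(-4) = -4 - 56 = -60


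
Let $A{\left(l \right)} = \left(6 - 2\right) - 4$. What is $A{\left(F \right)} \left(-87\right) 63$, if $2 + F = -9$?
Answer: $0$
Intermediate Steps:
$F = -11$ ($F = -2 - 9 = -11$)
$A{\left(l \right)} = 0$ ($A{\left(l \right)} = 4 - 4 = 0$)
$A{\left(F \right)} \left(-87\right) 63 = 0 \left(-87\right) 63 = 0 \cdot 63 = 0$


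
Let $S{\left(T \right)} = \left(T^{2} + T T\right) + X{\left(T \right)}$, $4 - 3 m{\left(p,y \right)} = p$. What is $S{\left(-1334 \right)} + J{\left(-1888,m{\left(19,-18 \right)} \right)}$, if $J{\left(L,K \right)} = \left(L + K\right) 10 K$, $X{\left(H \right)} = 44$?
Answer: $3653806$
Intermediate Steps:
$m{\left(p,y \right)} = \frac{4}{3} - \frac{p}{3}$
$J{\left(L,K \right)} = K \left(10 K + 10 L\right)$ ($J{\left(L,K \right)} = \left(K + L\right) 10 K = \left(10 K + 10 L\right) K = K \left(10 K + 10 L\right)$)
$S{\left(T \right)} = 44 + 2 T^{2}$ ($S{\left(T \right)} = \left(T^{2} + T T\right) + 44 = \left(T^{2} + T^{2}\right) + 44 = 2 T^{2} + 44 = 44 + 2 T^{2}$)
$S{\left(-1334 \right)} + J{\left(-1888,m{\left(19,-18 \right)} \right)} = \left(44 + 2 \left(-1334\right)^{2}\right) + 10 \left(\frac{4}{3} - \frac{19}{3}\right) \left(\left(\frac{4}{3} - \frac{19}{3}\right) - 1888\right) = \left(44 + 2 \cdot 1779556\right) + 10 \left(\frac{4}{3} - \frac{19}{3}\right) \left(\left(\frac{4}{3} - \frac{19}{3}\right) - 1888\right) = \left(44 + 3559112\right) + 10 \left(-5\right) \left(-5 - 1888\right) = 3559156 + 10 \left(-5\right) \left(-1893\right) = 3559156 + 94650 = 3653806$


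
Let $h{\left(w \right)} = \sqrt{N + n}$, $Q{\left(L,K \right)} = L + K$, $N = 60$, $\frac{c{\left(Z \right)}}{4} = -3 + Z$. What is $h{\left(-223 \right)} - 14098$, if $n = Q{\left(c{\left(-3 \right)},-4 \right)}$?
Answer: $-14098 + 4 \sqrt{2} \approx -14092.0$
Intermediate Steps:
$c{\left(Z \right)} = -12 + 4 Z$ ($c{\left(Z \right)} = 4 \left(-3 + Z\right) = -12 + 4 Z$)
$Q{\left(L,K \right)} = K + L$
$n = -28$ ($n = -4 + \left(-12 + 4 \left(-3\right)\right) = -4 - 24 = -28$)
$h{\left(w \right)} = 4 \sqrt{2}$ ($h{\left(w \right)} = \sqrt{60 - 28} = \sqrt{32} = 4 \sqrt{2}$)
$h{\left(-223 \right)} - 14098 = 4 \sqrt{2} - 14098 = -14098 + 4 \sqrt{2}$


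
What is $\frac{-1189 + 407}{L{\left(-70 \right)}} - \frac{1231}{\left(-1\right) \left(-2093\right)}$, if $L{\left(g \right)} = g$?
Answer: $\frac{15822}{1495} \approx 10.583$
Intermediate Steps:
$\frac{-1189 + 407}{L{\left(-70 \right)}} - \frac{1231}{\left(-1\right) \left(-2093\right)} = \frac{-1189 + 407}{-70} - \frac{1231}{\left(-1\right) \left(-2093\right)} = \left(-782\right) \left(- \frac{1}{70}\right) - \frac{1231}{2093} = \frac{391}{35} - \frac{1231}{2093} = \frac{15822}{1495}$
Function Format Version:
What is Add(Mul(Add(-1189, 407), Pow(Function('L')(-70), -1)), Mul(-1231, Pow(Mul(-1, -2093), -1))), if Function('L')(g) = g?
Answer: Rational(15822, 1495) ≈ 10.583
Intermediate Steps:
Add(Mul(Add(-1189, 407), Pow(Function('L')(-70), -1)), Mul(-1231, Pow(Mul(-1, -2093), -1))) = Add(Mul(Add(-1189, 407), Pow(-70, -1)), Mul(-1231, Pow(Mul(-1, -2093), -1))) = Add(Mul(-782, Rational(-1, 70)), Mul(-1231, Pow(2093, -1))) = Add(Rational(391, 35), Mul(-1231, Rational(1, 2093))) = Add(Rational(391, 35), Rational(-1231, 2093)) = Rational(15822, 1495)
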